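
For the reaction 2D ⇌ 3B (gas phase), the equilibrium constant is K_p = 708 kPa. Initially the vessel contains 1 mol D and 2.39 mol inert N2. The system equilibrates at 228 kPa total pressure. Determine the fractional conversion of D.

Take 1 mol D as basis and let X be its fractional conversion, so ξ = 0.5X.
At extent ξ: n_D = 1 − X; n_B = 1.5X; n_I = 2.39 (inert).
n_T = Σnᵢ = 3.39 + 0.5X.
Mole fractions y_i = n_i/n_T; K_p = p_B^3 / (p_D^2) with p_i = y_i·P.
This yields a degree-3 equation in X; solving on (0,1), X = 0.690.

X = 0.690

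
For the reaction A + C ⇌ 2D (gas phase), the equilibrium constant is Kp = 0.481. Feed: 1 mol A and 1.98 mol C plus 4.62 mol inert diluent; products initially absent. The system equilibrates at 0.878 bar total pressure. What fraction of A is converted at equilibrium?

Let X = conversion of A (basis 1 mol A); extent of reaction ξ = X.
Mole table: n_A = 1 − X; n_C = 1.98 − X; n_D = 2X; n_I = 4.62 (inert).
Since Δν = 0, n_T = 7.6 throughout.
y_i = n_i/n_T, p_i = y_i·P. Kp = p_D^2 / (p_A p_C).
Setting this equal to 0.481 and taking the physical root (0 < X < 1) gives X = 0.355.

X = 0.355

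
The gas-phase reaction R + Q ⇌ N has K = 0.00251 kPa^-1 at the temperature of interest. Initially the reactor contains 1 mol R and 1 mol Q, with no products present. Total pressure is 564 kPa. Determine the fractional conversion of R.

X = 0.357

Let X = conversion of R (basis 1 mol R); extent of reaction ξ = X.
Species balance: n_R = 1 − X; n_Q = 1 − X; n_N = X.
Total moles n_T = 2 − X.
With p_i = (n_i/n_T)P, K = p_N / (p_R p_Q).
Setting this equal to 0.00251 kPa^-1 and taking the physical root (0 < X < 1) gives X = 0.357.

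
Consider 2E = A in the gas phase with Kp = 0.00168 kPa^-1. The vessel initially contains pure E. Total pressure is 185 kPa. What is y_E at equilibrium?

Basis: 1 mol E initially; let X = conversion of E. Extent ξ = 0.5X.
Species balance: n_E = 1 − X; n_A = 0.5X.
Summing: n_T = 1 − 0.5X.
Mole fractions y_i = n_i/n_T; Kp = p_A / (p_E^2) with p_i = y_i·P.
Setting this equal to 0.00168 kPa^-1 and taking the physical root (0 < X < 1) gives X = 0.332.
Then n_E = 0.668, n_T = 0.834, so y_E = 0.801.

y_E = 0.801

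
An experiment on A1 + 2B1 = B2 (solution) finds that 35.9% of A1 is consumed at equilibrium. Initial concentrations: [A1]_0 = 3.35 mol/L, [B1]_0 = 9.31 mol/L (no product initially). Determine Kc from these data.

Let X = conversion of A1.
Concentrations: [A1] = 3.35 − 3.35X; [B1] = 9.31 − 6.7X; [B2] = 3.35X.
At X = 0.359: [A1] = 2.15, [B1] = 6.9, [B2] = 1.2.
Kc = [B2] / ([A1] [B1]^2) = 0.0117 (mol/L)^-2.

Kc = 0.0117 (mol/L)^-2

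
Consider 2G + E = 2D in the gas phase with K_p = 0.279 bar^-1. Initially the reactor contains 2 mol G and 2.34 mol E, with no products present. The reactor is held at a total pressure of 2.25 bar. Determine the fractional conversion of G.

Basis: 2 mol G initially; let X = conversion of G. Extent ξ = X.
Moles: n_G = 2 − 2X; n_E = 2.34 − X; n_D = 2X.
n_T = Σnᵢ = 4.34 − X.
y_i = n_i/n_T, p_i = y_i·P. K_p = p_D^2 / (p_G^2 p_E).
Setting this equal to 0.279 bar^-1 and taking the physical root (0 < X < 1) gives X = 0.359.

X = 0.359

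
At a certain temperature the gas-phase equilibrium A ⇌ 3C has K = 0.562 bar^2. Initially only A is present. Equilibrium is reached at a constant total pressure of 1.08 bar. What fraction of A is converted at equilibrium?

Let X = conversion of A (basis 1 mol A); extent of reaction ξ = X.
Moles: n_A = 1 − X; n_C = 3X.
Summing: n_T = 1 + 2X.
y_i = n_i/n_T, p_i = y_i·P. K = p_C^3 / (p_A).
This yields a degree-3 equation in X; solving on (0,1), X = 0.320.

X = 0.320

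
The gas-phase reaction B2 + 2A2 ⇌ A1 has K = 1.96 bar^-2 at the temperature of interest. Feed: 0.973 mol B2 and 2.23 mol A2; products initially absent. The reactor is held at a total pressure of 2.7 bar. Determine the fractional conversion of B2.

Take 0.973 mol B2 as basis and let X be its fractional conversion, so ξ = 0.973X.
Moles: n_B2 = 0.973 − 0.973X; n_A2 = 2.23 − 1.95X; n_A1 = 0.973X.
Summing: n_T = 3.2 − 1.95X.
y_i = n_i/n_T, p_i = y_i·P. K = p_A1 / (p_B2 p_A2^2).
Setting this equal to 1.96 bar^-2 and taking the physical root (0 < X < 1) gives X = 0.741.

X = 0.741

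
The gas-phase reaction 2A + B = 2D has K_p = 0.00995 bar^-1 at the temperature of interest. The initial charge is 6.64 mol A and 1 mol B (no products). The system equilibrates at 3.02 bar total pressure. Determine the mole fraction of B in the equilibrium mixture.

Take 1 mol B as basis and let X be its fractional conversion, so ξ = X.
Mole table: n_A = 6.64 − 2X; n_B = 1 − X; n_D = 2X.
Summing: n_T = 7.64 − X.
Mole fractions y_i = n_i/n_T; K_p = p_D^2 / (p_A^2 p_B) with p_i = y_i·P.
This yields a degree-3 equation in X; solving on (0,1), X = 0.180.
Then n_B = 0.82, n_T = 7.46, so y_B = 0.110.

y_B = 0.110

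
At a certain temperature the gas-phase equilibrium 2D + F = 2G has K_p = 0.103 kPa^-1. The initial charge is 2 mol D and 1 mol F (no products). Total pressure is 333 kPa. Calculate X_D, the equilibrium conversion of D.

X = 0.684

Let X = conversion of D (basis 2 mol D); extent of reaction ξ = X.
Species balance: n_D = 2 − 2X; n_F = 1 − X; n_G = 2X.
n_T = Σnᵢ = 3 − X.
With p_i = (n_i/n_T)P, K_p = p_G^2 / (p_D^2 p_F).
Substituting and setting equal to 0.103 kPa^-1 gives a polynomial in X; the root in (0,1) is X = 0.684.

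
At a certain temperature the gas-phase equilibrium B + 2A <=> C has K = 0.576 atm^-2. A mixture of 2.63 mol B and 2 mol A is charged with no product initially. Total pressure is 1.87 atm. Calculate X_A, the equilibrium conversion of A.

X = 0.419

Let X = conversion of A (basis 2 mol A); extent of reaction ξ = X.
Species balance: n_B = 2.63 − X; n_A = 2 − 2X; n_C = X.
Total moles n_T = 4.63 − 2X.
Mole fractions y_i = n_i/n_T; K = p_C / (p_B p_A^2) with p_i = y_i·P.
Substituting and setting equal to 0.576 atm^-2 gives a polynomial in X; the root in (0,1) is X = 0.419.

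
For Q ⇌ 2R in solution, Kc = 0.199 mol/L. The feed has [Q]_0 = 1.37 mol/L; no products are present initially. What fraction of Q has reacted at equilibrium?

X = 0.173

Let X = conversion of Q; extent ξ = 1.37·X mol/L.
Concentrations: [Q] = 1.37 − 1.37X; [R] = 2.74X.
Kc = [R]^2 / ([Q]).
Equating to 0.199 mol/L: the physical root is X = 0.173.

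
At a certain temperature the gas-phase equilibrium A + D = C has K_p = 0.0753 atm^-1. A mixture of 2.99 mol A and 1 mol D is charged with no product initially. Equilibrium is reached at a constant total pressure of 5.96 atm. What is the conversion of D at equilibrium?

X = 0.247

Take 1 mol D as basis and let X be its fractional conversion, so ξ = X.
Species balance: n_A = 2.99 − X; n_D = 1 − X; n_C = X.
Total moles n_T = 3.99 − X.
y_i = n_i/n_T, p_i = y_i·P. K_p = p_C / (p_A p_D).
Substituting and setting equal to 0.0753 atm^-1 gives a polynomial in X; the root in (0,1) is X = 0.247.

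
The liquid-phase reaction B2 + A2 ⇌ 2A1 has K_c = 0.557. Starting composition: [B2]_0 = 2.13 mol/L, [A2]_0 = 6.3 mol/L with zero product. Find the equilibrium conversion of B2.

Let X = conversion of B2; extent ξ = 2.13·X mol/L.
Concentrations: [B2] = 2.13 − 2.13X; [A2] = 6.3 − 2.13X; [A1] = 4.26X.
K_c = [A1]^2 / ([B2] [A2]).
Setting equal to 0.557 and solving for X on (0,1) gives X = 0.442.

X = 0.442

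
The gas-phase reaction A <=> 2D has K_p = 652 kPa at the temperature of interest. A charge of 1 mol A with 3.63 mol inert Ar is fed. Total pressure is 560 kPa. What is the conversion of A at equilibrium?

Basis: 1 mol A initially; let X = conversion of A. Extent ξ = X.
Species balance: n_A = 1 − X; n_D = 2X; n_I = 3.63 (inert).
n_T = Σnᵢ = 4.63 + X.
With p_i = (n_i/n_T)P, K_p = p_D^2 / (p_A).
Substituting and setting equal to 652 kPa gives a polynomial in X; the root in (0,1) is X = 0.691.

X = 0.691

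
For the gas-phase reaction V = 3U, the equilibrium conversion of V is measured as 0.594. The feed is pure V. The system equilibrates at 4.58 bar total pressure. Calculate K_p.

Basis: 1 mol V initially; let X = conversion of V. Extent ξ = X.
Species balance: n_V = 1 − X; n_U = 3X.
Total moles n_T = 1 + 2X.
At X = 0.594: n_V = 0.406, n_U = 1.78, n_T = 2.19.
p_i = (n_i/n_T)·P. K_p = p_U^3 / (p_V) = 61.1 bar^2.

K_p = 61.1 bar^2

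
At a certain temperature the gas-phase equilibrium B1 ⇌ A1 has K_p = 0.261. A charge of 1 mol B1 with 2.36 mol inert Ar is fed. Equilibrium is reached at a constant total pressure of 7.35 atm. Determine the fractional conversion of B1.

X = 0.207

Take 1 mol B1 as basis and let X be its fractional conversion, so ξ = X.
Mole table: n_B1 = 1 − X; n_A1 = X; n_I = 2.36 (inert).
Total moles n_T = 3.36 (Δν = 0, constant).
With p_i = (n_i/n_T)P, K_p = p_A1 / (p_B1).
Equating to 0.261 and solving on 0 < X < 1: X = 0.207.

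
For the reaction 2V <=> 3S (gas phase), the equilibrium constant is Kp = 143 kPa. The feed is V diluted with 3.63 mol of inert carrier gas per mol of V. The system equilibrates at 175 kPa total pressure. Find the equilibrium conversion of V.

Take 1 mol V as basis and let X be its fractional conversion, so ξ = 0.5X.
Species balance: n_V = 1 − X; n_S = 1.5X; n_I = 3.63 (inert).
Total moles n_T = 4.63 + 0.5X.
With p_i = (n_i/n_T)P, Kp = p_S^3 / (p_V^2).
Setting this equal to 143 kPa and taking the physical root (0 < X < 1) gives X = 0.588.

X = 0.588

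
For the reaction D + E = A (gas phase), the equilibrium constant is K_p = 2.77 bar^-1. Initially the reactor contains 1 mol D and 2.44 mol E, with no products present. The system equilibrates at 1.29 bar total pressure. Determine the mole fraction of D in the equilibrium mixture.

Basis: 1 mol D initially; let X = conversion of D. Extent ξ = X.
Mole table: n_D = 1 − X; n_E = 2.44 − X; n_A = X.
Summing: n_T = 3.44 − X.
Mole fractions y_i = n_i/n_T; K_p = p_A / (p_D p_E) with p_i = y_i·P.
Equating to 2.77 bar^-1 and solving on 0 < X < 1: X = 0.694.
Then n_D = 0.306, n_T = 2.75, so y_D = 0.111.

y_D = 0.111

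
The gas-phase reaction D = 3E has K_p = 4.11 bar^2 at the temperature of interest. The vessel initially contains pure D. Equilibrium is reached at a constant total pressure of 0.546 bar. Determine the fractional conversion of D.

Basis: 1 mol D initially; let X = conversion of D. Extent ξ = X.
Species balance: n_D = 1 − X; n_E = 3X.
n_T = Σnᵢ = 1 + 2X.
With p_i = (n_i/n_T)P, K_p = p_E^3 / (p_D).
Setting this equal to 4.11 bar^2 and taking the physical root (0 < X < 1) gives X = 0.839.

X = 0.839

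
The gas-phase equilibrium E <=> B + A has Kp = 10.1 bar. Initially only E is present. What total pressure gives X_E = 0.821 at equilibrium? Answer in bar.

Let X = conversion of E (basis 1 mol E); extent of reaction ξ = X.
Mole table: n_E = 1 − X; n_B = X; n_A = X.
Summing: n_T = 1 + X.
Kp = p_B p_A / (p_E) with p_i = (n_i/n_T)·P.
At X = 0.821: the mole-fraction product g(X) = Π y_i^ν_i = 2.068. Since Kp = g(X)·P^{1}, P = (Kp/g)^(1/1) = (10.1/2.068)^(1/1) = 4.88 bar.

P = 4.88 bar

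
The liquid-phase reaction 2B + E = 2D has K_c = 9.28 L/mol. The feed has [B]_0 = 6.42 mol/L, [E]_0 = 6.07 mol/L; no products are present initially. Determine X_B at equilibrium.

Let X = conversion of B; extent ξ = 6.42X/2 mol/L.
Concentrations: [B] = 6.42 − 6.42X; [E] = 6.07 − 3.21X; [D] = 6.42X.
K_c = [D]^2 / ([B]^2 [E]).
Setting equal to 9.28 and solving for X on (0,1) gives X = 0.848.

X = 0.848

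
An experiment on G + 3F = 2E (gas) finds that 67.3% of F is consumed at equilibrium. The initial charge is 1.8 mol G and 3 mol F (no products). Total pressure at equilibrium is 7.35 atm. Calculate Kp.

Kp = 0.376 atm^-2

Take 3 mol F as basis and let X be its fractional conversion, so ξ = X.
At extent ξ: n_G = 1.8 − X; n_F = 3 − 3X; n_E = 2X.
Summing: n_T = 4.8 − 2X.
At X = 0.673: n_G = 1.13, n_F = 0.981, n_E = 1.35, n_T = 3.45.
p_i = (n_i/n_T)·P. Kp = p_E^2 / (p_G p_F^3) = 0.376 atm^-2.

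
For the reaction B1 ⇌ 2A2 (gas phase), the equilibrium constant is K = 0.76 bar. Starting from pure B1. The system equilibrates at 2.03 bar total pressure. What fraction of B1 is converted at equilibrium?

Basis: 1 mol B1 initially; let X = conversion of B1. Extent ξ = X.
At extent ξ: n_B1 = 1 − X; n_A2 = 2X.
Total moles n_T = 1 + X.
Mole fractions y_i = n_i/n_T; K = p_A2^2 / (p_B1) with p_i = y_i·P.
Substituting and setting equal to 0.76 bar gives a polynomial in X; the root in (0,1) is X = 0.293.

X = 0.293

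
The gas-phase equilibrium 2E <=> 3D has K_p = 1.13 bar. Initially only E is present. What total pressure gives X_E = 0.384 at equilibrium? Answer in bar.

Basis: 1 mol E initially; let X = conversion of E. Extent ξ = 0.5X.
Moles: n_E = 1 − X; n_D = 1.5X.
Summing: n_T = 1 + 0.5X.
K_p = p_D^3 / (p_E^2) with p_i = (n_i/n_T)·P.
At X = 0.384: the mole-fraction product g(X) = Π y_i^ν_i = 0.4225. Since K_p = g(X)·P^{1}, P = (K_p/g)^(1/1) = (1.13/0.4225)^(1/1) = 2.67 bar.

P = 2.67 bar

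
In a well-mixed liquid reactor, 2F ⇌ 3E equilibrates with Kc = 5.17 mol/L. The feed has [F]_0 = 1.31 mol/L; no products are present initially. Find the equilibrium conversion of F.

Let X = conversion of F; extent ξ = 1.31X/2 mol/L.
Concentrations: [F] = 1.31 − 1.31X; [E] = 1.97X.
Kc = [E]^3 / ([F]^2).
Setting equal to 5.17 and solving for X on (0,1) gives X = 0.586.

X = 0.586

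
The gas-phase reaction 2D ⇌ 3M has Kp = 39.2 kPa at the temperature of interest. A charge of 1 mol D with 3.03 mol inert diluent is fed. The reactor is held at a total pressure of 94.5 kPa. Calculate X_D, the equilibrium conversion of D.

Let X = conversion of D (basis 1 mol D); extent of reaction ξ = 0.5X.
Moles: n_D = 1 − X; n_M = 1.5X; n_I = 3.03 (inert).
Total moles n_T = 4.03 + 0.5X.
y_i = n_i/n_T, p_i = y_i·P. Kp = p_M^3 / (p_D^2).
Equating to 39.2 kPa and solving on 0 < X < 1: X = 0.505.

X = 0.505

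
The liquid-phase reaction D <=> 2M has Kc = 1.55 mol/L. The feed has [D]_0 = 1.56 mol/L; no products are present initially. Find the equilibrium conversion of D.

Let X = conversion of D; extent ξ = 1.56·X mol/L.
Concentrations: [D] = 1.56 − 1.56X; [M] = 3.12X.
Kc = [M]^2 / ([D]).
Equating to 1.55 mol/L: the physical root is X = 0.389.

X = 0.389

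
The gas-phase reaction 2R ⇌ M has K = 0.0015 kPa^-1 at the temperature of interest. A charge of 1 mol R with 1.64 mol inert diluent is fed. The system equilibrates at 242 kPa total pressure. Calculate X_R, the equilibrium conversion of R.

X = 0.188

Take 1 mol R as basis and let X be its fractional conversion, so ξ = 0.5X.
Species balance: n_R = 1 − X; n_M = 0.5X; n_I = 1.64 (inert).
n_T = Σnᵢ = 2.64 − 0.5X.
y_i = n_i/n_T, p_i = y_i·P. K = p_M / (p_R^2).
Equating to 0.0015 kPa^-1 and solving on 0 < X < 1: X = 0.188.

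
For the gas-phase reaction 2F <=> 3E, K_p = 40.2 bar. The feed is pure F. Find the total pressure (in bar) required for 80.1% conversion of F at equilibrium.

Let X = conversion of F (basis 1 mol F); extent of reaction ξ = 0.5X.
Mole table: n_F = 1 − X; n_E = 1.5X.
n_T = Σnᵢ = 1 + 0.5X.
K_p = p_E^3 / (p_F^2) with p_i = (n_i/n_T)·P.
At X = 0.801: the mole-fraction product g(X) = Π y_i^ν_i = 31.27. Since K_p = g(X)·P^{1}, P = (K_p/g)^(1/1) = (40.2/31.27)^(1/1) = 1.29 bar.

P = 1.29 bar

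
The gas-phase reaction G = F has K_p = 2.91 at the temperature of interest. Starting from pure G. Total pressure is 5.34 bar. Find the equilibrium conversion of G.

X = 0.744

Basis: 1 mol G initially; let X = conversion of G. Extent ξ = X.
Species balance: n_G = 1 − X; n_F = X.
Since Δν = 0, n_T = 1 throughout.
With p_i = (n_i/n_T)P, K_p = p_F / (p_G).
This yields a degree-1 equation in X; solving on (0,1), X = 0.744.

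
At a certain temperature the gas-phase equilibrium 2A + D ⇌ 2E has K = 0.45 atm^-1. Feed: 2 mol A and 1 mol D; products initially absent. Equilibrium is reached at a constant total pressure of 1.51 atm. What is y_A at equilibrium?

Let X = conversion of A (basis 2 mol A); extent of reaction ξ = X.
Moles: n_A = 2 − 2X; n_D = 1 − X; n_E = 2X.
Summing: n_T = 3 − X.
y_i = n_i/n_T, p_i = y_i·P. K = p_E^2 / (p_A^2 p_D).
Substituting and setting equal to 0.45 atm^-1 gives a polynomial in X; the root in (0,1) is X = 0.296.
Then n_A = 1.41, n_T = 2.7, so y_A = 0.521.

y_A = 0.521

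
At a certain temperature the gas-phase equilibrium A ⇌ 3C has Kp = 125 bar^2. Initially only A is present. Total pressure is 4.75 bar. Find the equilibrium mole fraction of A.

Take 1 mol A as basis and let X be its fractional conversion, so ξ = X.
Mole table: n_A = 1 − X; n_C = 3X.
Total moles n_T = 1 + 2X.
Mole fractions y_i = n_i/n_T; Kp = p_C^3 / (p_A) with p_i = y_i·P.
This yields a degree-3 equation in X; solving on (0,1), X = 0.706.
Then n_A = 0.294, n_T = 2.41, so y_A = 0.122.

y_A = 0.122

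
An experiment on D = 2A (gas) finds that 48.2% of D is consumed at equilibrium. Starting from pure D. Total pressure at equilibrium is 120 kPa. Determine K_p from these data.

Take 1 mol D as basis and let X be its fractional conversion, so ξ = X.
Moles: n_D = 1 − X; n_A = 2X.
Total moles n_T = 1 + X.
At X = 0.482: n_D = 0.518, n_A = 0.964, n_T = 1.48.
p_i = (n_i/n_T)·P. K_p = p_A^2 / (p_D) = 145 kPa.

K_p = 145 kPa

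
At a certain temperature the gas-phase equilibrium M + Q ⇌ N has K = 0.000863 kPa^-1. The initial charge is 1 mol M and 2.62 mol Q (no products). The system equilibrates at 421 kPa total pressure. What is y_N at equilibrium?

y_N = 0.060

Let X = conversion of M (basis 1 mol M); extent of reaction ξ = X.
Species balance: n_M = 1 − X; n_Q = 2.62 − X; n_N = X.
n_T = Σnᵢ = 3.62 − X.
Mole fractions y_i = n_i/n_T; K = p_N / (p_M p_Q) with p_i = y_i·P.
Equating to 0.000863 kPa^-1 and solving on 0 < X < 1: X = 0.204.
Then n_N = 0.204, n_T = 3.42, so y_N = 0.060.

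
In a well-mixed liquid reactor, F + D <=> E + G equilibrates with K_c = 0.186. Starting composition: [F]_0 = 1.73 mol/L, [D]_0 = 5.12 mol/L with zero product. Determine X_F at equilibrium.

Let X = conversion of F; extent ξ = 1.73·X mol/L.
Concentrations: [F] = 1.73 − 1.73X; [D] = 5.12 − 1.73X; [E] = 1.73X; [G] = 1.73X.
K_c = [E] [G] / ([F] [D]).
Equating to 0.186: the physical root is X = 0.486.

X = 0.486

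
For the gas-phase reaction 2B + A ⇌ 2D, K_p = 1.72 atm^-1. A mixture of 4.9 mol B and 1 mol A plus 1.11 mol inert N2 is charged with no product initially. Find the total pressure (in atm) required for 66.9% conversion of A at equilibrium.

P = 1.57 atm

Let X = conversion of A (basis 1 mol A); extent of reaction ξ = X.
Mole table: n_B = 4.9 − 2X; n_A = 1 − X; n_D = 2X; n_I = 1.11 (inert).
n_T = Σnᵢ = 7.01 − X.
K_p = p_D^2 / (p_B^2 p_A) with p_i = (n_i/n_T)·P.
At X = 0.669: the mole-fraction product g(X) = Π y_i^ν_i = 2.703. Since K_p = g(X)·P^{-1}, P = (g/K_p)^(1/1) = (2.703/1.72)^(1/1) = 1.57 atm.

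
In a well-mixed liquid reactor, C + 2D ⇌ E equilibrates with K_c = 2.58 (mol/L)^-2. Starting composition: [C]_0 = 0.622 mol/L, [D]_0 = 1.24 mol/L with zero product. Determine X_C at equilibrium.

Let X = conversion of C; extent ξ = 0.622·X mol/L.
Concentrations: [C] = 0.622 − 0.622X; [D] = 1.24 − 1.24X; [E] = 0.622X.
K_c = [E] / ([C] [D]^2).
Equating to 2.58 (mol/L)^-2: the physical root is X = 0.498.

X = 0.498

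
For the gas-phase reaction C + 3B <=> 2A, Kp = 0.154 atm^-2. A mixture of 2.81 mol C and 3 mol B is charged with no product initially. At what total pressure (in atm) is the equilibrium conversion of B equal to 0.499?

Take 3 mol B as basis and let X be its fractional conversion, so ξ = X.
Species balance: n_C = 2.81 − X; n_B = 3 − 3X; n_A = 2X.
n_T = Σnᵢ = 5.81 − 2X.
Kp = p_A^2 / (p_C p_B^3) with p_i = (n_i/n_T)·P.
At X = 0.499: the mole-fraction product g(X) = Π y_i^ν_i = 2.939. Since Kp = g(X)·P^{-2}, P = (g/Kp)^(1/2) = (2.939/0.154)^(1/2) = 4.37 atm.

P = 4.37 atm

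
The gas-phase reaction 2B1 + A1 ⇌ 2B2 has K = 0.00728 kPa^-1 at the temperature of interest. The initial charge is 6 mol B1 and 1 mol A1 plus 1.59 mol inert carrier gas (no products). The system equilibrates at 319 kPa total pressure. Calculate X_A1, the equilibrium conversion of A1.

X = 0.693

Basis: 1 mol A1 initially; let X = conversion of A1. Extent ξ = X.
Species balance: n_B1 = 6 − 2X; n_A1 = 1 − X; n_B2 = 2X; n_I = 1.59 (inert).
Summing: n_T = 8.59 − X.
y_i = n_i/n_T, p_i = y_i·P. K = p_B2^2 / (p_B1^2 p_A1).
Setting this equal to 0.00728 kPa^-1 and taking the physical root (0 < X < 1) gives X = 0.693.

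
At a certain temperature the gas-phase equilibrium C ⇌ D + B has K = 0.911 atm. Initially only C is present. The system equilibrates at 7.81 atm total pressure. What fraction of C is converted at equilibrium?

Basis: 1 mol C initially; let X = conversion of C. Extent ξ = X.
At extent ξ: n_C = 1 − X; n_D = X; n_B = X.
Total moles n_T = 1 + X.
With p_i = (n_i/n_T)P, K = p_D p_B / (p_C).
Substituting and setting equal to 0.911 atm gives a polynomial in X; the root in (0,1) is X = 0.323.

X = 0.323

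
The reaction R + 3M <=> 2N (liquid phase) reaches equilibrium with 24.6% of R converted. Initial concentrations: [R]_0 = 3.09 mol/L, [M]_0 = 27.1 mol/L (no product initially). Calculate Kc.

Kc = 6.49e-05 (mol/L)^-2

Let X = conversion of R.
Concentrations: [R] = 3.09 − 3.09X; [M] = 27.1 − 9.27X; [N] = 6.18X.
At X = 0.246: [R] = 2.33, [M] = 24.8, [N] = 1.52.
Kc = [N]^2 / ([R] [M]^3) = 6.49e-05 (mol/L)^-2.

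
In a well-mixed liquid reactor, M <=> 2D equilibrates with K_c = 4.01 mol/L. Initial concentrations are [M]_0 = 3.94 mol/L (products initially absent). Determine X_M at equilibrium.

X = 0.393

Let X = conversion of M; extent ξ = 3.94·X mol/L.
Concentrations: [M] = 3.94 − 3.94X; [D] = 7.88X.
K_c = [D]^2 / ([M]).
Equating to 4.01 mol/L: the physical root is X = 0.393.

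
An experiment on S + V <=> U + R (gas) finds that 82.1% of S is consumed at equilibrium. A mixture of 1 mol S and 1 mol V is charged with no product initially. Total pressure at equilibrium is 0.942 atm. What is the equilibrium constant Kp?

Take 1 mol S as basis and let X be its fractional conversion, so ξ = X.
Moles: n_S = 1 − X; n_V = 1 − X; n_U = X; n_R = X.
Since Δν = 0, n_T = 2 throughout.
At X = 0.821: n_S = 0.179, n_V = 0.179, n_U = 0.821, n_R = 0.821, n_T = 2.
p_i = (n_i/n_T)·P. Kp = p_U p_R / (p_S p_V) = 21.

Kp = 21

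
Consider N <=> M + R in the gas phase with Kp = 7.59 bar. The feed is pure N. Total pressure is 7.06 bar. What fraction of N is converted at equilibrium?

Basis: 1 mol N initially; let X = conversion of N. Extent ξ = X.
Mole table: n_N = 1 − X; n_M = X; n_R = X.
Total moles n_T = 1 + X.
With p_i = (n_i/n_T)P, Kp = p_M p_R / (p_N).
Equating to 7.59 bar and solving on 0 < X < 1: X = 0.720.

X = 0.720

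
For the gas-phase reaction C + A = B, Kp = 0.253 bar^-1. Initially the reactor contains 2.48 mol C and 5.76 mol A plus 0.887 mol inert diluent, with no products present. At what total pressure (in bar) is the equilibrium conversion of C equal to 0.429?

Let X = conversion of C (basis 2.48 mol C); extent of reaction ξ = 2.48X.
At extent ξ: n_C = 2.48 − 2.48X; n_A = 5.76 − 2.48X; n_B = 2.48X; n_I = 0.887 (inert).
n_T = Σnᵢ = 9.13 − 2.48X.
Kp = p_B / (p_C p_A) with p_i = (n_i/n_T)·P.
At X = 0.429: the mole-fraction product g(X) = Π y_i^ν_i = 1.29. Since Kp = g(X)·P^{-1}, P = (g/Kp)^(1/1) = (1.29/0.253)^(1/1) = 5.1 bar.

P = 5.1 bar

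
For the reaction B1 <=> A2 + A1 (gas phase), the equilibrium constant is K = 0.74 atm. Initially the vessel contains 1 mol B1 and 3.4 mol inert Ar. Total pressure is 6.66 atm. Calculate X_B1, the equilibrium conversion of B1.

Basis: 1 mol B1 initially; let X = conversion of B1. Extent ξ = X.
Moles: n_B1 = 1 − X; n_A2 = X; n_A1 = X; n_I = 3.4 (inert).
Summing: n_T = 4.4 + X.
y_i = n_i/n_T, p_i = y_i·P. K = p_A2 p_A1 / (p_B1).
Equating to 0.74 atm and solving on 0 < X < 1: X = 0.515.

X = 0.515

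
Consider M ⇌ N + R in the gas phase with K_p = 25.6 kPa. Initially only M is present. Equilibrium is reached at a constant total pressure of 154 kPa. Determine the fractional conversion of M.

Let X = conversion of M (basis 1 mol M); extent of reaction ξ = X.
Mole table: n_M = 1 − X; n_N = X; n_R = X.
Summing: n_T = 1 + X.
Mole fractions y_i = n_i/n_T; K_p = p_N p_R / (p_M) with p_i = y_i·P.
Equating to 25.6 kPa and solving on 0 < X < 1: X = 0.378.

X = 0.378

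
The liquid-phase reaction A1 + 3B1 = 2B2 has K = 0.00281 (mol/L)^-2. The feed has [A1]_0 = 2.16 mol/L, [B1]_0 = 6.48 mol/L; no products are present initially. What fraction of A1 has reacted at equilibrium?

X = 0.193

Let X = conversion of A1; extent ξ = 2.16·X mol/L.
Concentrations: [A1] = 2.16 − 2.16X; [B1] = 6.48 − 6.48X; [B2] = 4.32X.
K = [B2]^2 / ([A1] [B1]^3).
Solving K = 0.00281 for X ∈ (0,1): X = 0.193.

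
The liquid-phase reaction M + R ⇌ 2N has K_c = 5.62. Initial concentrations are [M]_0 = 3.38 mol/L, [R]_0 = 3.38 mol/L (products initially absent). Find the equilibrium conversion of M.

Let X = conversion of M; extent ξ = 3.38·X mol/L.
Concentrations: [M] = 3.38 − 3.38X; [R] = 3.38 − 3.38X; [N] = 6.76X.
K_c = [N]^2 / ([M] [R]).
This equals 5.62 at X = 0.542 (the root in 0 < X < 1).

X = 0.542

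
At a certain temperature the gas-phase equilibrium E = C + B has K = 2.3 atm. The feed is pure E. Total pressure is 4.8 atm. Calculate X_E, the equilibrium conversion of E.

Basis: 1 mol E initially; let X = conversion of E. Extent ξ = X.
Moles: n_E = 1 − X; n_C = X; n_B = X.
Total moles n_T = 1 + X.
Mole fractions y_i = n_i/n_T; K = p_C p_B / (p_E) with p_i = y_i·P.
Substituting and setting equal to 2.3 atm gives a polynomial in X; the root in (0,1) is X = 0.569.

X = 0.569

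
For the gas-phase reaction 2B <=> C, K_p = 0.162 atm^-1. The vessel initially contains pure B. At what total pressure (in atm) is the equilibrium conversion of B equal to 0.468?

P = 3.91 atm

Basis: 1 mol B initially; let X = conversion of B. Extent ξ = 0.5X.
Species balance: n_B = 1 − X; n_C = 0.5X.
Total moles n_T = 1 − 0.5X.
K_p = p_C / (p_B^2) with p_i = (n_i/n_T)·P.
At X = 0.468: the mole-fraction product g(X) = Π y_i^ν_i = 0.6333. Since K_p = g(X)·P^{-1}, P = (g/K_p)^(1/1) = (0.6333/0.162)^(1/1) = 3.91 atm.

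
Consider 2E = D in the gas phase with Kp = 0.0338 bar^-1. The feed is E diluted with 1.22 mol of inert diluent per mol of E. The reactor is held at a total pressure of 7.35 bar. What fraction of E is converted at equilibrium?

Take 1 mol E as basis and let X be its fractional conversion, so ξ = 0.5X.
Species balance: n_E = 1 − X; n_D = 0.5X; n_I = 1.22 (inert).
Total moles n_T = 2.22 − 0.5X.
With p_i = (n_i/n_T)P, Kp = p_D / (p_E^2).
Equating to 0.0338 bar^-1 and solving on 0 < X < 1: X = 0.163.

X = 0.163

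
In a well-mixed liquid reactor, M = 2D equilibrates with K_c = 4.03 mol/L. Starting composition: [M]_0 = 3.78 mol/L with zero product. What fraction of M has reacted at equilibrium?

Let X = conversion of M; extent ξ = 3.78·X mol/L.
Concentrations: [M] = 3.78 − 3.78X; [D] = 7.56X.
K_c = [D]^2 / ([M]).
Solving K_c = 4.03 for X ∈ (0,1): X = 0.400.

X = 0.400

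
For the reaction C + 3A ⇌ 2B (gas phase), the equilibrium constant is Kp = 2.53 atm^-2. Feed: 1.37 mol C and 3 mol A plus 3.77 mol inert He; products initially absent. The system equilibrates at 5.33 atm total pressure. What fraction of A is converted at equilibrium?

X = 0.627

Take 3 mol A as basis and let X be its fractional conversion, so ξ = X.
Moles: n_C = 1.37 − X; n_A = 3 − 3X; n_B = 2X; n_I = 3.77 (inert).
Total moles n_T = 8.14 − 2X.
With p_i = (n_i/n_T)P, Kp = p_B^2 / (p_C p_A^3).
Setting this equal to 2.53 atm^-2 and taking the physical root (0 < X < 1) gives X = 0.627.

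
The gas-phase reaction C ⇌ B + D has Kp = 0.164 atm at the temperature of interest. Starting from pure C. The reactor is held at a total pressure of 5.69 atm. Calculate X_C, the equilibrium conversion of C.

X = 0.167

Let X = conversion of C (basis 1 mol C); extent of reaction ξ = X.
Mole table: n_C = 1 − X; n_B = X; n_D = X.
Total moles n_T = 1 + X.
With p_i = (n_i/n_T)P, Kp = p_B p_D / (p_C).
Equating to 0.164 atm and solving on 0 < X < 1: X = 0.167.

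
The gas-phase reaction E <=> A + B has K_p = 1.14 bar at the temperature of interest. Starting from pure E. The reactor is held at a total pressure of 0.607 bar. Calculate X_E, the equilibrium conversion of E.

X = 0.808

Let X = conversion of E (basis 1 mol E); extent of reaction ξ = X.
Species balance: n_E = 1 − X; n_A = X; n_B = X.
n_T = Σnᵢ = 1 + X.
y_i = n_i/n_T, p_i = y_i·P. K_p = p_A p_B / (p_E).
This yields a degree-2 equation in X; solving on (0,1), X = 0.808.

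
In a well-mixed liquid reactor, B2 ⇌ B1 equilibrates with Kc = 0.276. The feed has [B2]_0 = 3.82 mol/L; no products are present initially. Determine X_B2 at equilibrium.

X = 0.216

Let X = conversion of B2; extent ξ = 3.82·X mol/L.
Concentrations: [B2] = 3.82 − 3.82X; [B1] = 3.82X.
Kc = [B1] / ([B2]).
This equals 0.276 at X = 0.216 (the root in 0 < X < 1).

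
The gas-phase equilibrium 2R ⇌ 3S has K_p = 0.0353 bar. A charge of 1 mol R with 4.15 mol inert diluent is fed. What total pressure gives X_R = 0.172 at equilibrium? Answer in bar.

Take 1 mol R as basis and let X be its fractional conversion, so ξ = 0.5X.
Species balance: n_R = 1 − X; n_S = 1.5X; n_I = 4.15 (inert).
Total moles n_T = 5.15 + 0.5X.
K_p = p_S^3 / (p_R^2) with p_i = (n_i/n_T)·P.
At X = 0.172: the mole-fraction product g(X) = Π y_i^ν_i = 0.004784. Since K_p = g(X)·P^{1}, P = (K_p/g)^(1/1) = (0.0353/0.004784)^(1/1) = 7.38 bar.

P = 7.38 bar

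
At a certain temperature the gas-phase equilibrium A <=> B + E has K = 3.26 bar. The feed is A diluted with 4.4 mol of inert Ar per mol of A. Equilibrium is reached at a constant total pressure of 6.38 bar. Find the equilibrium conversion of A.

X = 0.799

Let X = conversion of A (basis 1 mol A); extent of reaction ξ = X.
At extent ξ: n_A = 1 − X; n_B = X; n_E = X; n_I = 4.4 (inert).
Summing: n_T = 5.4 + X.
Mole fractions y_i = n_i/n_T; K = p_B p_E / (p_A) with p_i = y_i·P.
Substituting and setting equal to 3.26 bar gives a polynomial in X; the root in (0,1) is X = 0.799.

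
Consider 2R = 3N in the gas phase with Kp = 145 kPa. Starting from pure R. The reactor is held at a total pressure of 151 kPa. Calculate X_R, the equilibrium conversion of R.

Basis: 1 mol R initially; let X = conversion of R. Extent ξ = 0.5X.
Species balance: n_R = 1 − X; n_N = 1.5X.
Total moles n_T = 1 + 0.5X.
With p_i = (n_i/n_T)P, Kp = p_N^3 / (p_R^2).
Setting this equal to 145 kPa and taking the physical root (0 < X < 1) gives X = 0.465.

X = 0.465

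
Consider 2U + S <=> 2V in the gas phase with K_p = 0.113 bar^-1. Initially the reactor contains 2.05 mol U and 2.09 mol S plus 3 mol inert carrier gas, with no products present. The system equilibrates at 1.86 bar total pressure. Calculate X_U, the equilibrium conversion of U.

X = 0.193

Let X = conversion of U (basis 2.05 mol U); extent of reaction ξ = 1.02X.
Moles: n_U = 2.05 − 2.05X; n_S = 2.09 − 1.02X; n_V = 2.05X; n_I = 3 (inert).
n_T = Σnᵢ = 7.14 − 1.02X.
With p_i = (n_i/n_T)P, K_p = p_V^2 / (p_U^2 p_S).
This yields a degree-3 equation in X; solving on (0,1), X = 0.193.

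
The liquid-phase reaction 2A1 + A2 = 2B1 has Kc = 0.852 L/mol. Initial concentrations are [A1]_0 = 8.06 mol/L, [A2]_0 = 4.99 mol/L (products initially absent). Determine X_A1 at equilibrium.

X = 0.597

Let X = conversion of A1; extent ξ = 8.06X/2 mol/L.
Concentrations: [A1] = 8.06 − 8.06X; [A2] = 4.99 − 4.03X; [B1] = 8.06X.
Kc = [B1]^2 / ([A1]^2 [A2]).
This equals 0.852 at X = 0.597 (the root in 0 < X < 1).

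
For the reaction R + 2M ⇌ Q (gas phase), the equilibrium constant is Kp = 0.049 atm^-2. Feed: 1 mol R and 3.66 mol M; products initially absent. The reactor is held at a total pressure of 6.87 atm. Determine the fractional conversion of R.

X = 0.545

Let X = conversion of R (basis 1 mol R); extent of reaction ξ = X.
Moles: n_R = 1 − X; n_M = 3.66 − 2X; n_Q = X.
n_T = Σnᵢ = 4.66 − 2X.
With p_i = (n_i/n_T)P, Kp = p_Q / (p_R p_M^2).
This yields a degree-3 equation in X; solving on (0,1), X = 0.545.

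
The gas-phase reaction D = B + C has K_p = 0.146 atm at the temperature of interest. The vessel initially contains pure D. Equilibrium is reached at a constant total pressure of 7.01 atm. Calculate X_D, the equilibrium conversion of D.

X = 0.143

Let X = conversion of D (basis 1 mol D); extent of reaction ξ = X.
Mole table: n_D = 1 − X; n_B = X; n_C = X.
Total moles n_T = 1 + X.
Mole fractions y_i = n_i/n_T; K_p = p_B p_C / (p_D) with p_i = y_i·P.
Substituting and setting equal to 0.146 atm gives a polynomial in X; the root in (0,1) is X = 0.143.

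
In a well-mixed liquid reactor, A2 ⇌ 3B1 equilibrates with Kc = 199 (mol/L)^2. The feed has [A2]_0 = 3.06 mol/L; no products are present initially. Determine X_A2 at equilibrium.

Let X = conversion of A2; extent ξ = 3.06·X mol/L.
Concentrations: [A2] = 3.06 − 3.06X; [B1] = 9.18X.
Kc = [B1]^3 / ([A2]).
Setting equal to 199 and solving for X on (0,1) gives X = 0.650.

X = 0.650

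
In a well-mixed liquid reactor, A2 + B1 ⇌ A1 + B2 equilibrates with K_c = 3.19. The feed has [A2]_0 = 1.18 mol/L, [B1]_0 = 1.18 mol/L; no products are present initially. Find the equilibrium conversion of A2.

X = 0.641

Let X = conversion of A2; extent ξ = 1.18·X mol/L.
Concentrations: [A2] = 1.18 − 1.18X; [B1] = 1.18 − 1.18X; [A1] = 1.18X; [B2] = 1.18X.
K_c = [A1] [B2] / ([A2] [B1]).
Solving K_c = 3.19 for X ∈ (0,1): X = 0.641.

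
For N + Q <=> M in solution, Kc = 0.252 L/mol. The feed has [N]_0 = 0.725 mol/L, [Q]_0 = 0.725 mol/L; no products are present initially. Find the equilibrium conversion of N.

X = 0.136

Let X = conversion of N; extent ξ = 0.725·X mol/L.
Concentrations: [N] = 0.725 − 0.725X; [Q] = 0.725 − 0.725X; [M] = 0.725X.
Kc = [M] / ([N] [Q]).
Solving Kc = 0.252 for X ∈ (0,1): X = 0.136.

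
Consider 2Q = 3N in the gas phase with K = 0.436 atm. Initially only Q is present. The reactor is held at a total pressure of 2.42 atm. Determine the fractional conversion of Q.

X = 0.309

Basis: 1 mol Q initially; let X = conversion of Q. Extent ξ = 0.5X.
Mole table: n_Q = 1 − X; n_N = 1.5X.
n_T = Σnᵢ = 1 + 0.5X.
y_i = n_i/n_T, p_i = y_i·P. K = p_N^3 / (p_Q^2).
Setting this equal to 0.436 atm and taking the physical root (0 < X < 1) gives X = 0.309.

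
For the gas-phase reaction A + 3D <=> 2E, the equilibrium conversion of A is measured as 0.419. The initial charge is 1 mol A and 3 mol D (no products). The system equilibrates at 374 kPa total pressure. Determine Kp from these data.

Kp = 1.63e-05 kPa^-2

Take 1 mol A as basis and let X be its fractional conversion, so ξ = X.
Species balance: n_A = 1 − X; n_D = 3 − 3X; n_E = 2X.
Total moles n_T = 4 − 2X.
At X = 0.419: n_A = 0.581, n_D = 1.74, n_E = 0.838, n_T = 3.16.
p_i = (n_i/n_T)·P. Kp = p_E^2 / (p_A p_D^3) = 1.63e-05 kPa^-2.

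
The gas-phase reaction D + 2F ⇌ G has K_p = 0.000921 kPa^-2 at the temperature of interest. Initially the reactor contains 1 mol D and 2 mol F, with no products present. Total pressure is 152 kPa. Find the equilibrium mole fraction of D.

y_D = 0.177

Take 1 mol D as basis and let X be its fractional conversion, so ξ = X.
Mole table: n_D = 1 − X; n_F = 2 − 2X; n_G = X.
n_T = Σnᵢ = 3 − 2X.
y_i = n_i/n_T, p_i = y_i·P. K_p = p_G / (p_D p_F^2).
Setting this equal to 0.000921 kPa^-2 and taking the physical root (0 < X < 1) gives X = 0.727.
Then n_D = 0.273, n_T = 1.55, so y_D = 0.177.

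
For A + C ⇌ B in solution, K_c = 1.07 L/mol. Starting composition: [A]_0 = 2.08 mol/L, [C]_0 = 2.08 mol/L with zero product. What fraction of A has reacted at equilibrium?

Let X = conversion of A; extent ξ = 2.08·X mol/L.
Concentrations: [A] = 2.08 − 2.08X; [C] = 2.08 − 2.08X; [B] = 2.08X.
K_c = [B] / ([A] [C]).
Setting equal to 1.07 and solving for X on (0,1) gives X = 0.518.

X = 0.518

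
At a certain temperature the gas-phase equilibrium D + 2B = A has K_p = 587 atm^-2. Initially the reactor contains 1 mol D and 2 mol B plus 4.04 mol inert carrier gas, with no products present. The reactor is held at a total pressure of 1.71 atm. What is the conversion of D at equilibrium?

Basis: 1 mol D initially; let X = conversion of D. Extent ξ = X.
Moles: n_D = 1 − X; n_B = 2 − 2X; n_A = X; n_I = 4.04 (inert).
n_T = Σnᵢ = 7.04 − 2X.
y_i = n_i/n_T, p_i = y_i·P. K_p = p_A / (p_D p_B^2).
Equating to 587 atm^-2 and solving on 0 < X < 1: X = 0.848.

X = 0.848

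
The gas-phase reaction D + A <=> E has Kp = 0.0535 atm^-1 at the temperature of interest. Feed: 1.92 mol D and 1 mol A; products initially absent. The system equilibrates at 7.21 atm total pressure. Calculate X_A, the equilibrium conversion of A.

Let X = conversion of A (basis 1 mol A); extent of reaction ξ = X.
Mole table: n_D = 1.92 − X; n_A = 1 − X; n_E = X.
Summing: n_T = 2.92 − X.
y_i = n_i/n_T, p_i = y_i·P. Kp = p_E / (p_D p_A).
This yields a degree-2 equation in X; solving on (0,1), X = 0.196.

X = 0.196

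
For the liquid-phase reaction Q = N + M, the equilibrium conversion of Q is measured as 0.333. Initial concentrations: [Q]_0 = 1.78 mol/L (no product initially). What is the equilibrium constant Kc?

Let X = conversion of Q.
Concentrations: [Q] = 1.78 − 1.78X; [N] = 1.78X; [M] = 1.78X.
At X = 0.333: [Q] = 1.19, [N] = 0.593, [M] = 0.593.
Kc = [N] [M] / ([Q]) = 0.296 mol/L.

Kc = 0.296 mol/L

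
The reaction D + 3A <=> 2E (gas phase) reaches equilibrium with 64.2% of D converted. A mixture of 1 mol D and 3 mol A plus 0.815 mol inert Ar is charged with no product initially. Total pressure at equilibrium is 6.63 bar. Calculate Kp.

Kp = 1.05 bar^-2

Basis: 1 mol D initially; let X = conversion of D. Extent ξ = X.
Species balance: n_D = 1 − X; n_A = 3 − 3X; n_E = 2X; n_I = 0.815 (inert).
Total moles n_T = 4.81 − 2X.
At X = 0.642: n_D = 0.358, n_A = 1.07, n_E = 1.28, n_T = 3.53.
p_i = (n_i/n_T)·P. Kp = p_E^2 / (p_D p_A^3) = 1.05 bar^-2.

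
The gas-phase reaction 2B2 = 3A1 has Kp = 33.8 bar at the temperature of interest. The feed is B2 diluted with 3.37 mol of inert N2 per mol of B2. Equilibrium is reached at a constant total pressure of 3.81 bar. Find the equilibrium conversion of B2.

X = 0.798

Basis: 1 mol B2 initially; let X = conversion of B2. Extent ξ = 0.5X.
Mole table: n_B2 = 1 − X; n_A1 = 1.5X; n_I = 3.37 (inert).
Total moles n_T = 4.37 + 0.5X.
With p_i = (n_i/n_T)P, Kp = p_A1^3 / (p_B2^2).
This yields a degree-3 equation in X; solving on (0,1), X = 0.798.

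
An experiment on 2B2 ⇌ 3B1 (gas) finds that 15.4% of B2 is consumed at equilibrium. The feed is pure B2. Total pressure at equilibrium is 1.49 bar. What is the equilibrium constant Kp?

Let X = conversion of B2 (basis 1 mol B2); extent of reaction ξ = 0.5X.
At extent ξ: n_B2 = 1 − X; n_B1 = 1.5X.
Summing: n_T = 1 + 0.5X.
At X = 0.154: n_B2 = 0.846, n_B1 = 0.231, n_T = 1.08.
p_i = (n_i/n_T)·P. Kp = p_B1^3 / (p_B2^2) = 0.0238 bar.

Kp = 0.0238 bar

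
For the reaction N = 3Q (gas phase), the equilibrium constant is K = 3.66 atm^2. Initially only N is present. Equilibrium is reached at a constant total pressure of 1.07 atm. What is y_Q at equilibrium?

Let X = conversion of N (basis 1 mol N); extent of reaction ξ = X.
Species balance: n_N = 1 − X; n_Q = 3X.
Total moles n_T = 1 + 2X.
y_i = n_i/n_T, p_i = y_i·P. K = p_Q^3 / (p_N).
Setting this equal to 3.66 atm^2 and taking the physical root (0 < X < 1) gives X = 0.610.
Then n_Q = 1.83, n_T = 2.22, so y_Q = 0.825.

y_Q = 0.825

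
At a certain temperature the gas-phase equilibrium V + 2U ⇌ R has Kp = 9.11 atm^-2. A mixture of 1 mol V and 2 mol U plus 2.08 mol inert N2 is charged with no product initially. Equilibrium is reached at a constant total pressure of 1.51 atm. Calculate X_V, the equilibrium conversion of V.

Take 1 mol V as basis and let X be its fractional conversion, so ξ = X.
At extent ξ: n_V = 1 − X; n_U = 2 − 2X; n_R = X; n_I = 2.08 (inert).
n_T = Σnᵢ = 5.08 − 2X.
Mole fractions y_i = n_i/n_T; Kp = p_R / (p_V p_U^2) with p_i = y_i·P.
Substituting and setting equal to 9.11 atm^-2 gives a polynomial in X; the root in (0,1) is X = 0.531.

X = 0.531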